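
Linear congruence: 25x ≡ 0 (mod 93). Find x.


GCD(25, 93) = 1, unique solution
a^(-1) mod 93 = 67
x = 67 * 0 mod 93 = 0

x ≡ 0 (mod 93)


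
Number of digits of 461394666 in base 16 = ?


461394666 in base 16 = 1B8052EA
Number of digits = 8

8 digits (base 16)


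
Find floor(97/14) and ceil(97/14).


97/14 = 6.9286
floor = 6
ceil = 7

floor = 6, ceil = 7


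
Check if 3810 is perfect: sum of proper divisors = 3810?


Proper divisors of 3810: 1, 2, 3, 5, 6, 10, 15, 30, 127, 254, 381, 635, 762, 1270, 1905
Sum = 1 + 2 + 3 + 5 + 6 + 10 + 15 + 30 + 127 + 254 + 381 + 635 + 762 + 1270 + 1905 = 5406

No, 3810 is not perfect (5406 ≠ 3810)


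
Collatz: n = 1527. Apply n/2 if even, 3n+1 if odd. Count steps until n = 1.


1527 → 4582 → 2291 → 6874 → 3437 → 10312 → 5156 → 2578 → 1289 → 3868 → 1934 → 967 → 2902 → 1451 → 4354 → 2177 → 6532 → 3266 → 1633 → 4900 → 2450 → 1225 → 3676 → 1838 → 919 → 2758 → 1379 → 4138 → 2069 → 6208 → 3104 → 1552 → 776 → 388 → 194 → 97 → 292 → 146 → 73 → 220 → 110 → 55 → 166 → 83 → 250 → 125 → 376 → 188 → 94 → 47 → 142 → 71 → 214 → 107 → 322 → 161 → 484 → 242 → 121 → 364 → 182 → 91 → 274 → 137 → 412 → 206 → 103 → 310 → 155 → 466 → 233 → 700 → 350 → 175 → 526 → 263 → 790 → 395 → 1186 → 593 → 1780 → 890 → 445 → 1336 → 668 → 334 → 167 → 502 → 251 → 754 → 377 → 1132 → 566 → 283 → 850 → 425 → 1276 → 638 → 319 → 958 → 479 → 1438 → 719 → 2158 → 1079 → 3238 → 1619 → 4858 → 2429 → 7288 → 3644 → 1822 → 911 → 2734 → 1367 → 4102 → 2051 → 6154 → 3077 → 9232 → 4616 → 2308 → 1154 → 577 → 1732 → 866 → 433 → 1300 → 650 → 325 → 976 → 488 → 244 → 122 → 61 → 184 → 92 → 46 → 23 → 70 → 35 → 106 → 53 → 160 → 80 → 40 → 20 → 10 → 5 → 16 → 8 → 4 → 2 → 1
Total steps = 153

153 steps


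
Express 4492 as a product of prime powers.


4492 / 2 = 2246
2246 / 2 = 1123
1123 / 1123 = 1
4492 = 2^2 × 1123


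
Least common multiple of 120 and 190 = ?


GCD(120, 190) = 10
LCM = 120*190/10 = 22800/10 = 2280

LCM = 2280


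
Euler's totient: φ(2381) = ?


2381 = 2381
Prime factors: 2381
φ(2381) = 2381 × (1-1/2381)
= 2381 × 2380/2381 = 2380

φ(2381) = 2380


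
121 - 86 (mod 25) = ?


121 - 86 = 35
35 mod 25 = 10


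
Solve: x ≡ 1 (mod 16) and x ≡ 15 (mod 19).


M = 16*19 = 304
M1 = M/16 = 19, M2 = M/19 = 16
M1^(-1) mod 16 = 11, M2^(-1) mod 19 = 6
x = 1*19*11 + 15*16*6 = 1649
1649 mod 304 = 129
Check: 129 mod 16 = 1 ✓, 129 mod 19 = 15 ✓

x ≡ 129 (mod 304)


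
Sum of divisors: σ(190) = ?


Divisors of 190: 1, 2, 5, 10, 19, 38, 95, 190
Sum = 1 + 2 + 5 + 10 + 19 + 38 + 95 + 190 = 360

σ(190) = 360


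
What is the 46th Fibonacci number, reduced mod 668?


F(k) mod 668 for k=1..46:
1, 1, 2, 3, 5, 8, 13, 21, 34, 55, 89, 144, 233, 377, 610, 319, 261, 580, 173, 85, 258, 343, 601, 276, 209, 485, 26, 511, 537, 380, 249, 629, 210, 171, 381, 552, 265, 149, 414, 563, 309, 204, 513, 49, 562, 611
F(46) mod 668 = 611


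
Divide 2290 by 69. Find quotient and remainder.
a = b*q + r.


2290 = 69 * 33 + 13
Check: 2277 + 13 = 2290

q = 33, r = 13


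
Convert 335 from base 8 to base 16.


335 (base 8) = 221 (decimal)
221 (decimal) = DD (base 16)


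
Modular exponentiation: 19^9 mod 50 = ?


19^1 mod 50 = 19
19^2 mod 50 = 11
19^3 mod 50 = 9
19^4 mod 50 = 21
19^5 mod 50 = 49
19^6 mod 50 = 31
19^7 mod 50 = 39
19^8 mod 50 = 41
19^9 mod 50 = 29


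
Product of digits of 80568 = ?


8 × 0 × 5 × 6 × 8 = 0


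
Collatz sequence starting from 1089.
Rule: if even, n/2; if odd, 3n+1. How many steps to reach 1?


1089 → 3268 → 1634 → 817 → 2452 → 1226 → 613 → 1840 → 920 → 460 → 230 → 115 → 346 → 173 → 520 → 260 → 130 → 65 → 196 → 98 → 49 → 148 → 74 → 37 → 112 → 56 → 28 → 14 → 7 → 22 → 11 → 34 → 17 → 52 → 26 → 13 → 40 → 20 → 10 → 5 → 16 → 8 → 4 → 2 → 1
Total steps = 44

44 steps


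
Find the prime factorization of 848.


848 / 2 = 424
424 / 2 = 212
212 / 2 = 106
106 / 2 = 53
53 / 53 = 1
848 = 2^4 × 53


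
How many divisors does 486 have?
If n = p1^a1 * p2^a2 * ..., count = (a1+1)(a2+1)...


486 = 2^1 × 3^5
d(486) = (1+1) × (5+1) = 12

12 divisors


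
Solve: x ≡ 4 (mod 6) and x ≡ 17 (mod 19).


M = 6*19 = 114
M1 = M/6 = 19, M2 = M/19 = 6
M1^(-1) mod 6 = 1, M2^(-1) mod 19 = 16
x = 4*19*1 + 17*6*16 = 1708
1708 mod 114 = 112
Check: 112 mod 6 = 4 ✓, 112 mod 19 = 17 ✓

x ≡ 112 (mod 114)


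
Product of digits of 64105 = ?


6 × 4 × 1 × 0 × 5 = 0


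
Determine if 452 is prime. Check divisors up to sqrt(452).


452 / 2 = 226 (exact division)
452 is NOT prime.

No, 452 is not prime


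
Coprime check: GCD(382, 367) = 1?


Euclidean algorithm:
382 = 1 * 367 + 15
367 = 24 * 15 + 7
15 = 2 * 7 + 1
7 = 7 * 1 + 0
GCD(382, 367) = 1

Yes, coprime (GCD = 1)


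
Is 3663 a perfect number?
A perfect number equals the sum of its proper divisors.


Proper divisors of 3663: 1, 3, 9, 11, 33, 37, 99, 111, 333, 407, 1221
Sum = 1 + 3 + 9 + 11 + 33 + 37 + 99 + 111 + 333 + 407 + 1221 = 2265

No, 3663 is not perfect (2265 ≠ 3663)


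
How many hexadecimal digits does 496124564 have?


496124564 in base 16 = 1D924294
Number of digits = 8

8 digits (base 16)


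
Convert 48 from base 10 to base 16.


48 (base 10) = 48 (decimal)
48 (decimal) = 30 (base 16)


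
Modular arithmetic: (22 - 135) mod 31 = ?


22 - 135 = -113
-113 mod 31 = 11


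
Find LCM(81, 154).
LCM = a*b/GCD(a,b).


GCD(81, 154) = 1
LCM = 81*154/1 = 12474/1 = 12474

LCM = 12474


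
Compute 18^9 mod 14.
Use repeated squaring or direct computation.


18^1 mod 14 = 4
18^2 mod 14 = 2
18^3 mod 14 = 8
18^4 mod 14 = 4
18^5 mod 14 = 2
18^6 mod 14 = 8
18^7 mod 14 = 4
18^8 mod 14 = 2
18^9 mod 14 = 8


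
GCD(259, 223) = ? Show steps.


259 = 1 * 223 + 36
223 = 6 * 36 + 7
36 = 5 * 7 + 1
7 = 7 * 1 + 0
GCD = 1


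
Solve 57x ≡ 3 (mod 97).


GCD(57, 97) = 1, unique solution
a^(-1) mod 97 = 80
x = 80 * 3 mod 97 = 46

x ≡ 46 (mod 97)


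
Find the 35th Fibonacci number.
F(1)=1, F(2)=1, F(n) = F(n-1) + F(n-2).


Sequence: 1, 1, 2, 3, 5, 8, 13, 21, 34, 55, 89, 144, 233, 377, 610, 987, 1597, 2584, 4181, 6765, 10946, 17711, 28657, 46368, 75025, 121393, 196418, 317811, 514229, 832040, 1346269, 2178309, 3524578, 5702887, 9227465
F(35) = 9227465


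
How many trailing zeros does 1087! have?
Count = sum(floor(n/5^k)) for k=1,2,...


floor(1087/5) = 217
floor(1087/25) = 43
floor(1087/125) = 8
floor(1087/625) = 1
Total = 269

269 trailing zeros


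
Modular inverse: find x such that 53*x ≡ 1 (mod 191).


Use the extended Euclidean algorithm on (191, 53); each row r = 191*s + 53*t:
r=191, s=1, t=0
r=53, s=0, t=1
q=3: r=32, s=1, t=-3   [191*(1) + 53*(-3) = 32]
q=1: r=21, s=-1, t=4   [191*(-1) + 53*(4) = 21]
q=1: r=11, s=2, t=-7   [191*(2) + 53*(-7) = 11]
q=1: r=10, s=-3, t=11   [191*(-3) + 53*(11) = 10]
q=1: r=1, s=5, t=-18   [191*(5) + 53*(-18) = 1]
q=10: r=0, s=-53, t=191   [191*(-53) + 53*(191) = 0]
GCD = 1 with t = -18, so 53*(-18) ≡ 1 (mod 191)
Inverse = -18 mod 191 = 173
Check: 53 * 173 = 9169 ≡ 1 (mod 191)

53^(-1) ≡ 173 (mod 191)


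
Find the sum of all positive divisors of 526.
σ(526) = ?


Divisors of 526: 1, 2, 263, 526
Sum = 1 + 2 + 263 + 526 = 792

σ(526) = 792


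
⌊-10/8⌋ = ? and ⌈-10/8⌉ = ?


-10/8 = -1.2500
floor = -2
ceil = -1

floor = -2, ceil = -1


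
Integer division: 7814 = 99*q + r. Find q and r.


7814 = 99 * 78 + 92
Check: 7722 + 92 = 7814

q = 78, r = 92


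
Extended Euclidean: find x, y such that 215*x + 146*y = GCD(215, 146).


Tabular extended Euclidean (each row: r = 215*s + 146*t):
r=215, s=1, t=0
r=146, s=0, t=1
q=1: r=69, s=1, t=-1   [215*(1) + 146*(-1) = 69]
q=2: r=8, s=-2, t=3   [215*(-2) + 146*(3) = 8]
q=8: r=5, s=17, t=-25   [215*(17) + 146*(-25) = 5]
q=1: r=3, s=-19, t=28   [215*(-19) + 146*(28) = 3]
q=1: r=2, s=36, t=-53   [215*(36) + 146*(-53) = 2]
q=1: r=1, s=-55, t=81   [215*(-55) + 146*(81) = 1]
q=2: r=0, s=146, t=-215   [215*(146) + 146*(-215) = 0]
GCD = 1; from the row with r=1: x=-55, y=81
Check: 215*(-55) + 146*(81) = -11825 + 11826 = 1

GCD = 1, x = -55, y = 81


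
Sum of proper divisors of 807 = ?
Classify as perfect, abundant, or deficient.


Proper divisors: 1, 3, 269
Sum = 1 + 3 + 269 = 273
273 < 807 → deficient

s(807) = 273 (deficient)


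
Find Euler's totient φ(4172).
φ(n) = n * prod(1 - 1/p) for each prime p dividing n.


4172 = 2^2 × 7 × 149
Prime factors: 2, 7, 149
φ(4172) = 4172 × (1-1/2) × (1-1/7) × (1-1/149)
= 4172 × 1/2 × 6/7 × 148/149 = 1776

φ(4172) = 1776


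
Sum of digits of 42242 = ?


4 + 2 + 2 + 4 + 2 = 14


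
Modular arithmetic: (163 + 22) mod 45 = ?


163 + 22 = 185
185 mod 45 = 5


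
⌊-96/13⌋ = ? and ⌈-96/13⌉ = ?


-96/13 = -7.3846
floor = -8
ceil = -7

floor = -8, ceil = -7


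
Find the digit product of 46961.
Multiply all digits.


4 × 6 × 9 × 6 × 1 = 1296


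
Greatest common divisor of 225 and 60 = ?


225 = 3 * 60 + 45
60 = 1 * 45 + 15
45 = 3 * 15 + 0
GCD = 15


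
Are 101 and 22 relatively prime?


Euclidean algorithm:
101 = 4 * 22 + 13
22 = 1 * 13 + 9
13 = 1 * 9 + 4
9 = 2 * 4 + 1
4 = 4 * 1 + 0
GCD(101, 22) = 1

Yes, coprime (GCD = 1)


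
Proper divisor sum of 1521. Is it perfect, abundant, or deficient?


Proper divisors: 1, 3, 9, 13, 39, 117, 169, 507
Sum = 1 + 3 + 9 + 13 + 39 + 117 + 169 + 507 = 858
858 < 1521 → deficient

s(1521) = 858 (deficient)


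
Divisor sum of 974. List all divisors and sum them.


Divisors of 974: 1, 2, 487, 974
Sum = 1 + 2 + 487 + 974 = 1464

σ(974) = 1464


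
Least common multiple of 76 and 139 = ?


GCD(76, 139) = 1
LCM = 76*139/1 = 10564/1 = 10564

LCM = 10564


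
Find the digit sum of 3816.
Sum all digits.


3 + 8 + 1 + 6 = 18


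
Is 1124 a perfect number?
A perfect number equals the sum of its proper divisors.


Proper divisors of 1124: 1, 2, 4, 281, 562
Sum = 1 + 2 + 4 + 281 + 562 = 850

No, 1124 is not perfect (850 ≠ 1124)


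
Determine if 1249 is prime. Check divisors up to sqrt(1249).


Check divisors up to sqrt(1249) = 35.3412
No divisors found.
1249 is prime.

Yes, 1249 is prime


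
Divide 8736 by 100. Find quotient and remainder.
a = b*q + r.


8736 = 100 * 87 + 36
Check: 8700 + 36 = 8736

q = 87, r = 36


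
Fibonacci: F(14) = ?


Sequence: 1, 1, 2, 3, 5, 8, 13, 21, 34, 55, 89, 144, 233, 377
F(14) = 377


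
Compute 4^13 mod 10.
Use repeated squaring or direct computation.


4^1 mod 10 = 4
4^2 mod 10 = 6
4^3 mod 10 = 4
4^4 mod 10 = 6
4^5 mod 10 = 4
4^6 mod 10 = 6
4^7 mod 10 = 4
4^8 mod 10 = 6
4^9 mod 10 = 4
4^10 mod 10 = 6
4^11 mod 10 = 4
4^12 mod 10 = 6
4^13 mod 10 = 4


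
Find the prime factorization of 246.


246 / 2 = 123
123 / 3 = 41
41 / 41 = 1
246 = 2 × 3 × 41


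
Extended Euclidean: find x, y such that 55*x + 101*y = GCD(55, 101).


Tabular extended Euclidean (each row: r = 55*s + 101*t):
r=55, s=1, t=0
r=101, s=0, t=1
q=0: r=55, s=1, t=0   [55*(1) + 101*(0) = 55]
q=1: r=46, s=-1, t=1   [55*(-1) + 101*(1) = 46]
q=1: r=9, s=2, t=-1   [55*(2) + 101*(-1) = 9]
q=5: r=1, s=-11, t=6   [55*(-11) + 101*(6) = 1]
q=9: r=0, s=101, t=-55   [55*(101) + 101*(-55) = 0]
GCD = 1; from the row with r=1: x=-11, y=6
Check: 55*(-11) + 101*(6) = -605 + 606 = 1

GCD = 1, x = -11, y = 6


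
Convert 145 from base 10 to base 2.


145 (base 10) = 145 (decimal)
145 (decimal) = 10010001 (base 2)


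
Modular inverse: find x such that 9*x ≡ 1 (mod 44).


Use the extended Euclidean algorithm on (44, 9); each row r = 44*s + 9*t:
r=44, s=1, t=0
r=9, s=0, t=1
q=4: r=8, s=1, t=-4   [44*(1) + 9*(-4) = 8]
q=1: r=1, s=-1, t=5   [44*(-1) + 9*(5) = 1]
q=8: r=0, s=9, t=-44   [44*(9) + 9*(-44) = 0]
GCD = 1 with t = 5, so 9*(5) ≡ 1 (mod 44)
Inverse = 5 mod 44 = 5
Check: 9 * 5 = 45 ≡ 1 (mod 44)

9^(-1) ≡ 5 (mod 44)


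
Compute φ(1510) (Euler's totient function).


1510 = 2 × 5 × 151
Prime factors: 2, 5, 151
φ(1510) = 1510 × (1-1/2) × (1-1/5) × (1-1/151)
= 1510 × 1/2 × 4/5 × 150/151 = 600

φ(1510) = 600


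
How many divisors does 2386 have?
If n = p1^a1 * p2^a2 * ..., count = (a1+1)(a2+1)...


2386 = 2^1 × 1193^1
d(2386) = (1+1) × (1+1) = 4

4 divisors


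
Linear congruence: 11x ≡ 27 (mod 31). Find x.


GCD(11, 31) = 1, unique solution
a^(-1) mod 31 = 17
x = 17 * 27 mod 31 = 25

x ≡ 25 (mod 31)


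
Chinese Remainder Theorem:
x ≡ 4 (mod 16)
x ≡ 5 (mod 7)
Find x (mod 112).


M = 16*7 = 112
M1 = M/16 = 7, M2 = M/7 = 16
M1^(-1) mod 16 = 7, M2^(-1) mod 7 = 4
x = 4*7*7 + 5*16*4 = 516
516 mod 112 = 68
Check: 68 mod 16 = 4 ✓, 68 mod 7 = 5 ✓

x ≡ 68 (mod 112)


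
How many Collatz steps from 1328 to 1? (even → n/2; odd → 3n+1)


1328 → 664 → 332 → 166 → 83 → 250 → 125 → 376 → 188 → 94 → 47 → 142 → 71 → 214 → 107 → 322 → 161 → 484 → 242 → 121 → 364 → 182 → 91 → 274 → 137 → 412 → 206 → 103 → 310 → 155 → 466 → 233 → 700 → 350 → 175 → 526 → 263 → 790 → 395 → 1186 → 593 → 1780 → 890 → 445 → 1336 → 668 → 334 → 167 → 502 → 251 → 754 → 377 → 1132 → 566 → 283 → 850 → 425 → 1276 → 638 → 319 → 958 → 479 → 1438 → 719 → 2158 → 1079 → 3238 → 1619 → 4858 → 2429 → 7288 → 3644 → 1822 → 911 → 2734 → 1367 → 4102 → 2051 → 6154 → 3077 → 9232 → 4616 → 2308 → 1154 → 577 → 1732 → 866 → 433 → 1300 → 650 → 325 → 976 → 488 → 244 → 122 → 61 → 184 → 92 → 46 → 23 → 70 → 35 → 106 → 53 → 160 → 80 → 40 → 20 → 10 → 5 → 16 → 8 → 4 → 2 → 1
Total steps = 114

114 steps


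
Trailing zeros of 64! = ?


floor(64/5) = 12
floor(64/25) = 2
Total = 14

14 trailing zeros


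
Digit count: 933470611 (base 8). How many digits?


933470611 in base 8 = 6750720623
Number of digits = 10

10 digits (base 8)


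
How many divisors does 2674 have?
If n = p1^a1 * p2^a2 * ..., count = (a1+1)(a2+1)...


2674 = 2^1 × 7^1 × 191^1
d(2674) = (1+1) × (1+1) × (1+1) = 8

8 divisors


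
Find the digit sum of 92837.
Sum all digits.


9 + 2 + 8 + 3 + 7 = 29


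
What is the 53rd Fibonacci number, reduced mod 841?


F(k) mod 841 for k=1..53:
1, 1, 2, 3, 5, 8, 13, 21, 34, 55, 89, 144, 233, 377, 610, 146, 756, 61, 817, 37, 13, 50, 63, 113, 176, 289, 465, 754, 378, 291, 669, 119, 788, 66, 13, 79, 92, 171, 263, 434, 697, 290, 146, 436, 582, 177, 759, 95, 13, 108, 121, 229, 350
F(53) mod 841 = 350


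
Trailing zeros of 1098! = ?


floor(1098/5) = 219
floor(1098/25) = 43
floor(1098/125) = 8
floor(1098/625) = 1
Total = 271

271 trailing zeros


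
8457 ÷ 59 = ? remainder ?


8457 = 59 * 143 + 20
Check: 8437 + 20 = 8457

q = 143, r = 20


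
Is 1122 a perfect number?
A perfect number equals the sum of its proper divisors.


Proper divisors of 1122: 1, 2, 3, 6, 11, 17, 22, 33, 34, 51, 66, 102, 187, 374, 561
Sum = 1 + 2 + 3 + 6 + 11 + 17 + 22 + 33 + 34 + 51 + 66 + 102 + 187 + 374 + 561 = 1470

No, 1122 is not perfect (1470 ≠ 1122)


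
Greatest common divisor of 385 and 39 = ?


385 = 9 * 39 + 34
39 = 1 * 34 + 5
34 = 6 * 5 + 4
5 = 1 * 4 + 1
4 = 4 * 1 + 0
GCD = 1


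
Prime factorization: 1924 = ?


1924 / 2 = 962
962 / 2 = 481
481 / 13 = 37
37 / 37 = 1
1924 = 2^2 × 13 × 37


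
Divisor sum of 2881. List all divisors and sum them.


Divisors of 2881: 1, 43, 67, 2881
Sum = 1 + 43 + 67 + 2881 = 2992

σ(2881) = 2992


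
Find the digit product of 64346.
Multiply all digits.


6 × 4 × 3 × 4 × 6 = 1728


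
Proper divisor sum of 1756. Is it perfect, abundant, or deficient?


Proper divisors: 1, 2, 4, 439, 878
Sum = 1 + 2 + 4 + 439 + 878 = 1324
1324 < 1756 → deficient

s(1756) = 1324 (deficient)


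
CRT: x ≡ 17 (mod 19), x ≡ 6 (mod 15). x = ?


M = 19*15 = 285
M1 = M/19 = 15, M2 = M/15 = 19
M1^(-1) mod 19 = 14, M2^(-1) mod 15 = 4
x = 17*15*14 + 6*19*4 = 4026
4026 mod 285 = 36
Check: 36 mod 19 = 17 ✓, 36 mod 15 = 6 ✓

x ≡ 36 (mod 285)


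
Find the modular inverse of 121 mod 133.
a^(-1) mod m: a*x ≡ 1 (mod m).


Use the extended Euclidean algorithm on (133, 121); each row r = 133*s + 121*t:
r=133, s=1, t=0
r=121, s=0, t=1
q=1: r=12, s=1, t=-1   [133*(1) + 121*(-1) = 12]
q=10: r=1, s=-10, t=11   [133*(-10) + 121*(11) = 1]
q=12: r=0, s=121, t=-133   [133*(121) + 121*(-133) = 0]
GCD = 1 with t = 11, so 121*(11) ≡ 1 (mod 133)
Inverse = 11 mod 133 = 11
Check: 121 * 11 = 1331 ≡ 1 (mod 133)

121^(-1) ≡ 11 (mod 133)


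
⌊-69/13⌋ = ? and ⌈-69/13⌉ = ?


-69/13 = -5.3077
floor = -6
ceil = -5

floor = -6, ceil = -5


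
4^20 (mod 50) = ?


4^1 mod 50 = 4
4^2 mod 50 = 16
4^3 mod 50 = 14
4^4 mod 50 = 6
4^5 mod 50 = 24
4^6 mod 50 = 46
4^7 mod 50 = 34
4^8 mod 50 = 36
4^9 mod 50 = 44
4^10 mod 50 = 26
4^11 mod 50 = 4
4^12 mod 50 = 16
4^13 mod 50 = 14
4^14 mod 50 = 6
4^15 mod 50 = 24
4^16 mod 50 = 46
4^17 mod 50 = 34
4^18 mod 50 = 36
4^19 mod 50 = 44
4^20 mod 50 = 26


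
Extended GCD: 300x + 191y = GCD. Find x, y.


Tabular extended Euclidean (each row: r = 300*s + 191*t):
r=300, s=1, t=0
r=191, s=0, t=1
q=1: r=109, s=1, t=-1   [300*(1) + 191*(-1) = 109]
q=1: r=82, s=-1, t=2   [300*(-1) + 191*(2) = 82]
q=1: r=27, s=2, t=-3   [300*(2) + 191*(-3) = 27]
q=3: r=1, s=-7, t=11   [300*(-7) + 191*(11) = 1]
q=27: r=0, s=191, t=-300   [300*(191) + 191*(-300) = 0]
GCD = 1; from the row with r=1: x=-7, y=11
Check: 300*(-7) + 191*(11) = -2100 + 2101 = 1

GCD = 1, x = -7, y = 11


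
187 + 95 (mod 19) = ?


187 + 95 = 282
282 mod 19 = 16


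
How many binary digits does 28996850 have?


28996850 in base 2 = 1101110100111010011110010
Number of digits = 25

25 digits (base 2)


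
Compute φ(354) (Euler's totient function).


354 = 2 × 3 × 59
Prime factors: 2, 3, 59
φ(354) = 354 × (1-1/2) × (1-1/3) × (1-1/59)
= 354 × 1/2 × 2/3 × 58/59 = 116

φ(354) = 116


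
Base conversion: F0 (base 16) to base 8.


F0 (base 16) = 240 (decimal)
240 (decimal) = 360 (base 8)


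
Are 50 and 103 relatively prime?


Euclidean algorithm:
103 = 2 * 50 + 3
50 = 16 * 3 + 2
3 = 1 * 2 + 1
2 = 2 * 1 + 0
GCD(50, 103) = 1

Yes, coprime (GCD = 1)


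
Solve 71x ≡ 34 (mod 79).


GCD(71, 79) = 1, unique solution
a^(-1) mod 79 = 69
x = 69 * 34 mod 79 = 55

x ≡ 55 (mod 79)


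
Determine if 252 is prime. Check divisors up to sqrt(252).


252 / 2 = 126 (exact division)
252 is NOT prime.

No, 252 is not prime


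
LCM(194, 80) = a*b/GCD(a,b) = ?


GCD(194, 80) = 2
LCM = 194*80/2 = 15520/2 = 7760

LCM = 7760


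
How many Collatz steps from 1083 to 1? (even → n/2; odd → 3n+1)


1083 → 3250 → 1625 → 4876 → 2438 → 1219 → 3658 → 1829 → 5488 → 2744 → 1372 → 686 → 343 → 1030 → 515 → 1546 → 773 → 2320 → 1160 → 580 → 290 → 145 → 436 → 218 → 109 → 328 → 164 → 82 → 41 → 124 → 62 → 31 → 94 → 47 → 142 → 71 → 214 → 107 → 322 → 161 → 484 → 242 → 121 → 364 → 182 → 91 → 274 → 137 → 412 → 206 → 103 → 310 → 155 → 466 → 233 → 700 → 350 → 175 → 526 → 263 → 790 → 395 → 1186 → 593 → 1780 → 890 → 445 → 1336 → 668 → 334 → 167 → 502 → 251 → 754 → 377 → 1132 → 566 → 283 → 850 → 425 → 1276 → 638 → 319 → 958 → 479 → 1438 → 719 → 2158 → 1079 → 3238 → 1619 → 4858 → 2429 → 7288 → 3644 → 1822 → 911 → 2734 → 1367 → 4102 → 2051 → 6154 → 3077 → 9232 → 4616 → 2308 → 1154 → 577 → 1732 → 866 → 433 → 1300 → 650 → 325 → 976 → 488 → 244 → 122 → 61 → 184 → 92 → 46 → 23 → 70 → 35 → 106 → 53 → 160 → 80 → 40 → 20 → 10 → 5 → 16 → 8 → 4 → 2 → 1
Total steps = 137

137 steps


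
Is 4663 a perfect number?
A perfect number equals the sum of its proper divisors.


Proper divisors of 4663: 1
Sum = 1 = 1

No, 4663 is not perfect (1 ≠ 4663)


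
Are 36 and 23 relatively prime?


Euclidean algorithm:
36 = 1 * 23 + 13
23 = 1 * 13 + 10
13 = 1 * 10 + 3
10 = 3 * 3 + 1
3 = 3 * 1 + 0
GCD(36, 23) = 1

Yes, coprime (GCD = 1)


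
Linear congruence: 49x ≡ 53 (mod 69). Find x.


GCD(49, 69) = 1, unique solution
a^(-1) mod 69 = 31
x = 31 * 53 mod 69 = 56

x ≡ 56 (mod 69)


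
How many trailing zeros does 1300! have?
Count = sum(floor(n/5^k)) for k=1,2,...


floor(1300/5) = 260
floor(1300/25) = 52
floor(1300/125) = 10
floor(1300/625) = 2
Total = 324

324 trailing zeros


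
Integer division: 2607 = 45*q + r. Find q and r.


2607 = 45 * 57 + 42
Check: 2565 + 42 = 2607

q = 57, r = 42


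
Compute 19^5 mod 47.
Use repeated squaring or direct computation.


19^1 mod 47 = 19
19^2 mod 47 = 32
19^3 mod 47 = 44
19^4 mod 47 = 37
19^5 mod 47 = 45


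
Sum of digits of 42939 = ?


4 + 2 + 9 + 3 + 9 = 27


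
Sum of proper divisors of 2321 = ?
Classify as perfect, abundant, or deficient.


Proper divisors: 1, 11, 211
Sum = 1 + 11 + 211 = 223
223 < 2321 → deficient

s(2321) = 223 (deficient)


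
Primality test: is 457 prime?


Check divisors up to sqrt(457) = 21.3776
No divisors found.
457 is prime.

Yes, 457 is prime


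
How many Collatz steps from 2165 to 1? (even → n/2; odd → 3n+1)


2165 → 6496 → 3248 → 1624 → 812 → 406 → 203 → 610 → 305 → 916 → 458 → 229 → 688 → 344 → 172 → 86 → 43 → 130 → 65 → 196 → 98 → 49 → 148 → 74 → 37 → 112 → 56 → 28 → 14 → 7 → 22 → 11 → 34 → 17 → 52 → 26 → 13 → 40 → 20 → 10 → 5 → 16 → 8 → 4 → 2 → 1
Total steps = 45

45 steps


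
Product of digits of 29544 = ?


2 × 9 × 5 × 4 × 4 = 1440


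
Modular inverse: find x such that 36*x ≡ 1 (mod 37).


Use the extended Euclidean algorithm on (37, 36); each row r = 37*s + 36*t:
r=37, s=1, t=0
r=36, s=0, t=1
q=1: r=1, s=1, t=-1   [37*(1) + 36*(-1) = 1]
q=36: r=0, s=-36, t=37   [37*(-36) + 36*(37) = 0]
GCD = 1 with t = -1, so 36*(-1) ≡ 1 (mod 37)
Inverse = -1 mod 37 = 36
Check: 36 * 36 = 1296 ≡ 1 (mod 37)

36^(-1) ≡ 36 (mod 37)


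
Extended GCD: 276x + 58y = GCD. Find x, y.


Tabular extended Euclidean (each row: r = 276*s + 58*t):
r=276, s=1, t=0
r=58, s=0, t=1
q=4: r=44, s=1, t=-4   [276*(1) + 58*(-4) = 44]
q=1: r=14, s=-1, t=5   [276*(-1) + 58*(5) = 14]
q=3: r=2, s=4, t=-19   [276*(4) + 58*(-19) = 2]
q=7: r=0, s=-29, t=138   [276*(-29) + 58*(138) = 0]
GCD = 2; from the row with r=2: x=4, y=-19
Check: 276*(4) + 58*(-19) = 1104 - 1102 = 2

GCD = 2, x = 4, y = -19


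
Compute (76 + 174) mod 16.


76 + 174 = 250
250 mod 16 = 10


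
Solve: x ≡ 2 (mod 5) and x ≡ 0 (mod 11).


M = 5*11 = 55
M1 = M/5 = 11, M2 = M/11 = 5
M1^(-1) mod 5 = 1, M2^(-1) mod 11 = 9
x = 2*11*1 + 0*5*9 = 22
22 mod 55 = 22
Check: 22 mod 5 = 2 ✓, 22 mod 11 = 0 ✓

x ≡ 22 (mod 55)


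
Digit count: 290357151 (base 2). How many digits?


290357151 in base 2 = 10001010011100111111110011111
Number of digits = 29

29 digits (base 2)


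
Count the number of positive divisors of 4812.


4812 = 2^2 × 3^1 × 401^1
d(4812) = (2+1) × (1+1) × (1+1) = 12

12 divisors


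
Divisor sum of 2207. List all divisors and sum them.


Divisors of 2207: 1, 2207
Sum = 1 + 2207 = 2208

σ(2207) = 2208


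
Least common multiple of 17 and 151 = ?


GCD(17, 151) = 1
LCM = 17*151/1 = 2567/1 = 2567

LCM = 2567


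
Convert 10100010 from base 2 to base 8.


10100010 (base 2) = 162 (decimal)
162 (decimal) = 242 (base 8)


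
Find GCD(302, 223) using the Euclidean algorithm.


302 = 1 * 223 + 79
223 = 2 * 79 + 65
79 = 1 * 65 + 14
65 = 4 * 14 + 9
14 = 1 * 9 + 5
9 = 1 * 5 + 4
5 = 1 * 4 + 1
4 = 4 * 1 + 0
GCD = 1


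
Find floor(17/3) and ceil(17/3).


17/3 = 5.6667
floor = 5
ceil = 6

floor = 5, ceil = 6


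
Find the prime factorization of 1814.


1814 / 2 = 907
907 / 907 = 1
1814 = 2 × 907


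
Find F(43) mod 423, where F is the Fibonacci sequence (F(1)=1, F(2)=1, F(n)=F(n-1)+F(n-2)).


F(k) mod 423 for k=1..43:
1, 1, 2, 3, 5, 8, 13, 21, 34, 55, 89, 144, 233, 377, 187, 141, 328, 46, 374, 420, 371, 368, 316, 261, 154, 415, 146, 138, 284, 422, 283, 282, 142, 1, 143, 144, 287, 8, 295, 303, 175, 55, 230
F(43) mod 423 = 230


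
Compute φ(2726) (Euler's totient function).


2726 = 2 × 29 × 47
Prime factors: 2, 29, 47
φ(2726) = 2726 × (1-1/2) × (1-1/29) × (1-1/47)
= 2726 × 1/2 × 28/29 × 46/47 = 1288

φ(2726) = 1288


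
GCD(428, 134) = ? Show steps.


428 = 3 * 134 + 26
134 = 5 * 26 + 4
26 = 6 * 4 + 2
4 = 2 * 2 + 0
GCD = 2


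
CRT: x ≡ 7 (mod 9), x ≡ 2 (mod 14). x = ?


M = 9*14 = 126
M1 = M/9 = 14, M2 = M/14 = 9
M1^(-1) mod 9 = 2, M2^(-1) mod 14 = 11
x = 7*14*2 + 2*9*11 = 394
394 mod 126 = 16
Check: 16 mod 9 = 7 ✓, 16 mod 14 = 2 ✓

x ≡ 16 (mod 126)


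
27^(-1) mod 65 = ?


Use the extended Euclidean algorithm on (65, 27); each row r = 65*s + 27*t:
r=65, s=1, t=0
r=27, s=0, t=1
q=2: r=11, s=1, t=-2   [65*(1) + 27*(-2) = 11]
q=2: r=5, s=-2, t=5   [65*(-2) + 27*(5) = 5]
q=2: r=1, s=5, t=-12   [65*(5) + 27*(-12) = 1]
q=5: r=0, s=-27, t=65   [65*(-27) + 27*(65) = 0]
GCD = 1 with t = -12, so 27*(-12) ≡ 1 (mod 65)
Inverse = -12 mod 65 = 53
Check: 27 * 53 = 1431 ≡ 1 (mod 65)

27^(-1) ≡ 53 (mod 65)


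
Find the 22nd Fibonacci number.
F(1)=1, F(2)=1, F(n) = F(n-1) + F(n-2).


Sequence: 1, 1, 2, 3, 5, 8, 13, 21, 34, 55, 89, 144, 233, 377, 610, 987, 1597, 2584, 4181, 6765, 10946, 17711
F(22) = 17711


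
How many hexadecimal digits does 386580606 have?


386580606 in base 16 = 170AC07E
Number of digits = 8

8 digits (base 16)


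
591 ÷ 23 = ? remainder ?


591 = 23 * 25 + 16
Check: 575 + 16 = 591

q = 25, r = 16


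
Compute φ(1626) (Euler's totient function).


1626 = 2 × 3 × 271
Prime factors: 2, 3, 271
φ(1626) = 1626 × (1-1/2) × (1-1/3) × (1-1/271)
= 1626 × 1/2 × 2/3 × 270/271 = 540

φ(1626) = 540


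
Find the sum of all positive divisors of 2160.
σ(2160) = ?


Divisors of 2160: 1, 2, 3, 4, 5, 6, 8, 9, 10, 12, 15, 16, 18, 20, 24, 27, 30, 36, 40, 45, 48, 54, 60, 72, 80, 90, 108, 120, 135, 144, 180, 216, 240, 270, 360, 432, 540, 720, 1080, 2160
Sum = 1 + 2 + 3 + 4 + 5 + 6 + 8 + 9 + 10 + 12 + 15 + 16 + 18 + 20 + 24 + 27 + 30 + 36 + 40 + 45 + 48 + 54 + 60 + 72 + 80 + 90 + 108 + 120 + 135 + 144 + 180 + 216 + 240 + 270 + 360 + 432 + 540 + 720 + 1080 + 2160 = 7440

σ(2160) = 7440


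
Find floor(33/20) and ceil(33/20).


33/20 = 1.6500
floor = 1
ceil = 2

floor = 1, ceil = 2


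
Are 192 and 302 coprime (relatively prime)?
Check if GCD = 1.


Euclidean algorithm:
302 = 1 * 192 + 110
192 = 1 * 110 + 82
110 = 1 * 82 + 28
82 = 2 * 28 + 26
28 = 1 * 26 + 2
26 = 13 * 2 + 0
GCD(192, 302) = 2

No, not coprime (GCD = 2)


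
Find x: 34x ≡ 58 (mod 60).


GCD(34, 60) = 2 divides 58
Divide: 17x ≡ 29 (mod 30)
x ≡ 7 (mod 30)


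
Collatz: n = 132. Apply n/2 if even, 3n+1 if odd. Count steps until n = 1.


132 → 66 → 33 → 100 → 50 → 25 → 76 → 38 → 19 → 58 → 29 → 88 → 44 → 22 → 11 → 34 → 17 → 52 → 26 → 13 → 40 → 20 → 10 → 5 → 16 → 8 → 4 → 2 → 1
Total steps = 28

28 steps


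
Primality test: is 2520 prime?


2520 / 2 = 1260 (exact division)
2520 is NOT prime.

No, 2520 is not prime


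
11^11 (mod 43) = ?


11^1 mod 43 = 11
11^2 mod 43 = 35
11^3 mod 43 = 41
11^4 mod 43 = 21
11^5 mod 43 = 16
11^6 mod 43 = 4
11^7 mod 43 = 1
11^8 mod 43 = 11
11^9 mod 43 = 35
11^10 mod 43 = 41
11^11 mod 43 = 21


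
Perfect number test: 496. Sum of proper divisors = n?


Proper divisors of 496: 1, 2, 4, 8, 16, 31, 62, 124, 248
Sum = 1 + 2 + 4 + 8 + 16 + 31 + 62 + 124 + 248 = 496

Yes, 496 is perfect (496 = 496)


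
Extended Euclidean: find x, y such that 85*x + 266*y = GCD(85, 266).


Tabular extended Euclidean (each row: r = 85*s + 266*t):
r=85, s=1, t=0
r=266, s=0, t=1
q=0: r=85, s=1, t=0   [85*(1) + 266*(0) = 85]
q=3: r=11, s=-3, t=1   [85*(-3) + 266*(1) = 11]
q=7: r=8, s=22, t=-7   [85*(22) + 266*(-7) = 8]
q=1: r=3, s=-25, t=8   [85*(-25) + 266*(8) = 3]
q=2: r=2, s=72, t=-23   [85*(72) + 266*(-23) = 2]
q=1: r=1, s=-97, t=31   [85*(-97) + 266*(31) = 1]
q=2: r=0, s=266, t=-85   [85*(266) + 266*(-85) = 0]
GCD = 1; from the row with r=1: x=-97, y=31
Check: 85*(-97) + 266*(31) = -8245 + 8246 = 1

GCD = 1, x = -97, y = 31


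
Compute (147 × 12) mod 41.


147 × 12 = 1764
1764 mod 41 = 1


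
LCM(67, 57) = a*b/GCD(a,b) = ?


GCD(67, 57) = 1
LCM = 67*57/1 = 3819/1 = 3819

LCM = 3819


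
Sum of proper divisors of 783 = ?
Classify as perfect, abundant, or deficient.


Proper divisors: 1, 3, 9, 27, 29, 87, 261
Sum = 1 + 3 + 9 + 27 + 29 + 87 + 261 = 417
417 < 783 → deficient

s(783) = 417 (deficient)


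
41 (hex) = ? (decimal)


41 (base 16) = 65 (decimal)
65 (decimal) = 65 (base 10)


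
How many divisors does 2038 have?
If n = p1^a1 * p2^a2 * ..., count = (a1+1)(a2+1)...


2038 = 2^1 × 1019^1
d(2038) = (1+1) × (1+1) = 4

4 divisors


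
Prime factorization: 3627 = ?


3627 / 3 = 1209
1209 / 3 = 403
403 / 13 = 31
31 / 31 = 1
3627 = 3^2 × 13 × 31


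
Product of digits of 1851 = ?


1 × 8 × 5 × 1 = 40


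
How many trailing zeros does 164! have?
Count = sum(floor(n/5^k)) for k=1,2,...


floor(164/5) = 32
floor(164/25) = 6
floor(164/125) = 1
Total = 39

39 trailing zeros


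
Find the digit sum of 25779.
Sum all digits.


2 + 5 + 7 + 7 + 9 = 30


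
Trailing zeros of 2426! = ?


floor(2426/5) = 485
floor(2426/25) = 97
floor(2426/125) = 19
floor(2426/625) = 3
Total = 604

604 trailing zeros


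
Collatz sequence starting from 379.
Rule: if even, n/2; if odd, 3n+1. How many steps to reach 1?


379 → 1138 → 569 → 1708 → 854 → 427 → 1282 → 641 → 1924 → 962 → 481 → 1444 → 722 → 361 → 1084 → 542 → 271 → 814 → 407 → 1222 → 611 → 1834 → 917 → 2752 → 1376 → 688 → 344 → 172 → 86 → 43 → 130 → 65 → 196 → 98 → 49 → 148 → 74 → 37 → 112 → 56 → 28 → 14 → 7 → 22 → 11 → 34 → 17 → 52 → 26 → 13 → 40 → 20 → 10 → 5 → 16 → 8 → 4 → 2 → 1
Total steps = 58

58 steps


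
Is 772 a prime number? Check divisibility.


772 / 2 = 386 (exact division)
772 is NOT prime.

No, 772 is not prime


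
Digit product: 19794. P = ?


1 × 9 × 7 × 9 × 4 = 2268


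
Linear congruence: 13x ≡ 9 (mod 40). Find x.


GCD(13, 40) = 1, unique solution
a^(-1) mod 40 = 37
x = 37 * 9 mod 40 = 13

x ≡ 13 (mod 40)


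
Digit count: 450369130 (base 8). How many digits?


450369130 in base 8 = 3266013152
Number of digits = 10

10 digits (base 8)


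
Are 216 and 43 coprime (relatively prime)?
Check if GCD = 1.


Euclidean algorithm:
216 = 5 * 43 + 1
43 = 43 * 1 + 0
GCD(216, 43) = 1

Yes, coprime (GCD = 1)


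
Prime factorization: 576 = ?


576 / 2 = 288
288 / 2 = 144
144 / 2 = 72
72 / 2 = 36
36 / 2 = 18
18 / 2 = 9
9 / 3 = 3
3 / 3 = 1
576 = 2^6 × 3^2


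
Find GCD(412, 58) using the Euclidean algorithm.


412 = 7 * 58 + 6
58 = 9 * 6 + 4
6 = 1 * 4 + 2
4 = 2 * 2 + 0
GCD = 2


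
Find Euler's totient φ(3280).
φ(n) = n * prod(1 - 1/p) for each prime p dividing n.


3280 = 2^4 × 5 × 41
Prime factors: 2, 5, 41
φ(3280) = 3280 × (1-1/2) × (1-1/5) × (1-1/41)
= 3280 × 1/2 × 4/5 × 40/41 = 1280

φ(3280) = 1280


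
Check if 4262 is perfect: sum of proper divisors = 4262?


Proper divisors of 4262: 1, 2, 2131
Sum = 1 + 2 + 2131 = 2134

No, 4262 is not perfect (2134 ≠ 4262)


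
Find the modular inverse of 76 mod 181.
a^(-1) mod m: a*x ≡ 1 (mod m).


Use the extended Euclidean algorithm on (181, 76); each row r = 181*s + 76*t:
r=181, s=1, t=0
r=76, s=0, t=1
q=2: r=29, s=1, t=-2   [181*(1) + 76*(-2) = 29]
q=2: r=18, s=-2, t=5   [181*(-2) + 76*(5) = 18]
q=1: r=11, s=3, t=-7   [181*(3) + 76*(-7) = 11]
q=1: r=7, s=-5, t=12   [181*(-5) + 76*(12) = 7]
q=1: r=4, s=8, t=-19   [181*(8) + 76*(-19) = 4]
q=1: r=3, s=-13, t=31   [181*(-13) + 76*(31) = 3]
q=1: r=1, s=21, t=-50   [181*(21) + 76*(-50) = 1]
q=3: r=0, s=-76, t=181   [181*(-76) + 76*(181) = 0]
GCD = 1 with t = -50, so 76*(-50) ≡ 1 (mod 181)
Inverse = -50 mod 181 = 131
Check: 76 * 131 = 9956 ≡ 1 (mod 181)

76^(-1) ≡ 131 (mod 181)


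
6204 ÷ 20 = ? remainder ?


6204 = 20 * 310 + 4
Check: 6200 + 4 = 6204

q = 310, r = 4


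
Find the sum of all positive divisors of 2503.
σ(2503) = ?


Divisors of 2503: 1, 2503
Sum = 1 + 2503 = 2504

σ(2503) = 2504


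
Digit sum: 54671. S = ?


5 + 4 + 6 + 7 + 1 = 23


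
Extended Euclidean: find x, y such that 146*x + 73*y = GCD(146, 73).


Tabular extended Euclidean (each row: r = 146*s + 73*t):
r=146, s=1, t=0
r=73, s=0, t=1
q=2: r=0, s=1, t=-2   [146*(1) + 73*(-2) = 0]
GCD = 73; from the row with r=73: x=0, y=1
Check: 146*(0) + 73*(1) = 0 + 73 = 73

GCD = 73, x = 0, y = 1


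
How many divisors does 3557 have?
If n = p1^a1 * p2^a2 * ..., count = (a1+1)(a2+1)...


3557 = 3557^1
d(3557) = (1+1) = 2

2 divisors


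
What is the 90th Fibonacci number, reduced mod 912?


F(k) mod 912 for k=1..90:
1, 1, 2, 3, 5, 8, 13, 21, 34, 55, 89, 144, 233, 377, 610, 75, 685, 760, 533, 381, 2, 383, 385, 768, 241, 97, 338, 435, 773, 296, 157, 453, 610, 151, 761, 0, 761, 761, 610, 459, 157, 616, 773, 477, 338, 815, 241, 144, 385, 529, 2, 531, 533, 152, 685, 837, 610, 535, 233, 768, 89, 857, 34, 891, 13, 904, 5, 909, 2, 911, 1, 0, 1, 1, 2, 3, 5, 8, 13, 21, 34, 55, 89, 144, 233, 377, 610, 75, 685, 760
F(90) mod 912 = 760


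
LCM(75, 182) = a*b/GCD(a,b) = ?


GCD(75, 182) = 1
LCM = 75*182/1 = 13650/1 = 13650

LCM = 13650


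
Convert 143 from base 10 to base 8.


143 (base 10) = 143 (decimal)
143 (decimal) = 217 (base 8)


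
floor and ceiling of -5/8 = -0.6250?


-5/8 = -0.6250
floor = -1
ceil = 0

floor = -1, ceil = 0


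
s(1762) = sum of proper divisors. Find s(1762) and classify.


Proper divisors: 1, 2, 881
Sum = 1 + 2 + 881 = 884
884 < 1762 → deficient

s(1762) = 884 (deficient)


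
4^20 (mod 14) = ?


4^1 mod 14 = 4
4^2 mod 14 = 2
4^3 mod 14 = 8
4^4 mod 14 = 4
4^5 mod 14 = 2
4^6 mod 14 = 8
4^7 mod 14 = 4
4^8 mod 14 = 2
4^9 mod 14 = 8
4^10 mod 14 = 4
4^11 mod 14 = 2
4^12 mod 14 = 8
4^13 mod 14 = 4
4^14 mod 14 = 2
4^15 mod 14 = 8
4^16 mod 14 = 4
4^17 mod 14 = 2
4^18 mod 14 = 8
4^19 mod 14 = 4
4^20 mod 14 = 2


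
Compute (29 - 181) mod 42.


29 - 181 = -152
-152 mod 42 = 16


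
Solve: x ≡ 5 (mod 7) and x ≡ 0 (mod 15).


M = 7*15 = 105
M1 = M/7 = 15, M2 = M/15 = 7
M1^(-1) mod 7 = 1, M2^(-1) mod 15 = 13
x = 5*15*1 + 0*7*13 = 75
75 mod 105 = 75
Check: 75 mod 7 = 5 ✓, 75 mod 15 = 0 ✓

x ≡ 75 (mod 105)


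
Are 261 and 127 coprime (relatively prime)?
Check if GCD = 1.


Euclidean algorithm:
261 = 2 * 127 + 7
127 = 18 * 7 + 1
7 = 7 * 1 + 0
GCD(261, 127) = 1

Yes, coprime (GCD = 1)


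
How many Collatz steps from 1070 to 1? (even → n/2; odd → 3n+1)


1070 → 535 → 1606 → 803 → 2410 → 1205 → 3616 → 1808 → 904 → 452 → 226 → 113 → 340 → 170 → 85 → 256 → 128 → 64 → 32 → 16 → 8 → 4 → 2 → 1
Total steps = 23

23 steps


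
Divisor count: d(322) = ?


322 = 2^1 × 7^1 × 23^1
d(322) = (1+1) × (1+1) × (1+1) = 8

8 divisors


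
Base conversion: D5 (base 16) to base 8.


D5 (base 16) = 213 (decimal)
213 (decimal) = 325 (base 8)


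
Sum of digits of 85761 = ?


8 + 5 + 7 + 6 + 1 = 27


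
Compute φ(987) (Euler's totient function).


987 = 3 × 7 × 47
Prime factors: 3, 7, 47
φ(987) = 987 × (1-1/3) × (1-1/7) × (1-1/47)
= 987 × 2/3 × 6/7 × 46/47 = 552

φ(987) = 552


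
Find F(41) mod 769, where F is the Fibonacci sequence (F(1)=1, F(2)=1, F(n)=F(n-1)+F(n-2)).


F(k) mod 769 for k=1..41:
1, 1, 2, 3, 5, 8, 13, 21, 34, 55, 89, 144, 233, 377, 610, 218, 59, 277, 336, 613, 180, 24, 204, 228, 432, 660, 323, 214, 537, 751, 519, 501, 251, 752, 234, 217, 451, 668, 350, 249, 599
F(41) mod 769 = 599


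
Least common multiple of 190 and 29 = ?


GCD(190, 29) = 1
LCM = 190*29/1 = 5510/1 = 5510

LCM = 5510


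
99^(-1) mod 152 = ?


Use the extended Euclidean algorithm on (152, 99); each row r = 152*s + 99*t:
r=152, s=1, t=0
r=99, s=0, t=1
q=1: r=53, s=1, t=-1   [152*(1) + 99*(-1) = 53]
q=1: r=46, s=-1, t=2   [152*(-1) + 99*(2) = 46]
q=1: r=7, s=2, t=-3   [152*(2) + 99*(-3) = 7]
q=6: r=4, s=-13, t=20   [152*(-13) + 99*(20) = 4]
q=1: r=3, s=15, t=-23   [152*(15) + 99*(-23) = 3]
q=1: r=1, s=-28, t=43   [152*(-28) + 99*(43) = 1]
q=3: r=0, s=99, t=-152   [152*(99) + 99*(-152) = 0]
GCD = 1 with t = 43, so 99*(43) ≡ 1 (mod 152)
Inverse = 43 mod 152 = 43
Check: 99 * 43 = 4257 ≡ 1 (mod 152)

99^(-1) ≡ 43 (mod 152)


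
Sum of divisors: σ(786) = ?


Divisors of 786: 1, 2, 3, 6, 131, 262, 393, 786
Sum = 1 + 2 + 3 + 6 + 131 + 262 + 393 + 786 = 1584

σ(786) = 1584


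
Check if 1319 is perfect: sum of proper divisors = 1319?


Proper divisors of 1319: 1
Sum = 1 = 1

No, 1319 is not perfect (1 ≠ 1319)


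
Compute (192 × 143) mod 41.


192 × 143 = 27456
27456 mod 41 = 27


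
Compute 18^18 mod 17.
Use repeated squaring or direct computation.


18^1 mod 17 = 1
18^2 mod 17 = 1
18^3 mod 17 = 1
18^4 mod 17 = 1
18^5 mod 17 = 1
18^6 mod 17 = 1
18^7 mod 17 = 1
18^8 mod 17 = 1
18^9 mod 17 = 1
18^10 mod 17 = 1
18^11 mod 17 = 1
18^12 mod 17 = 1
18^13 mod 17 = 1
18^14 mod 17 = 1
18^15 mod 17 = 1
18^16 mod 17 = 1
18^17 mod 17 = 1
18^18 mod 17 = 1


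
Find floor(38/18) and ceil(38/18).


38/18 = 2.1111
floor = 2
ceil = 3

floor = 2, ceil = 3


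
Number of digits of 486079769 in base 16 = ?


486079769 in base 16 = 1CF8FD19
Number of digits = 8

8 digits (base 16)


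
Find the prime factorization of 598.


598 / 2 = 299
299 / 13 = 23
23 / 23 = 1
598 = 2 × 13 × 23


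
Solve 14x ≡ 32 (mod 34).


GCD(14, 34) = 2 divides 32
Divide: 7x ≡ 16 (mod 17)
x ≡ 12 (mod 17)


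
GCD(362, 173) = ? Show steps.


362 = 2 * 173 + 16
173 = 10 * 16 + 13
16 = 1 * 13 + 3
13 = 4 * 3 + 1
3 = 3 * 1 + 0
GCD = 1


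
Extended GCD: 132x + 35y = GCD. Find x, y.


Tabular extended Euclidean (each row: r = 132*s + 35*t):
r=132, s=1, t=0
r=35, s=0, t=1
q=3: r=27, s=1, t=-3   [132*(1) + 35*(-3) = 27]
q=1: r=8, s=-1, t=4   [132*(-1) + 35*(4) = 8]
q=3: r=3, s=4, t=-15   [132*(4) + 35*(-15) = 3]
q=2: r=2, s=-9, t=34   [132*(-9) + 35*(34) = 2]
q=1: r=1, s=13, t=-49   [132*(13) + 35*(-49) = 1]
q=2: r=0, s=-35, t=132   [132*(-35) + 35*(132) = 0]
GCD = 1; from the row with r=1: x=13, y=-49
Check: 132*(13) + 35*(-49) = 1716 - 1715 = 1

GCD = 1, x = 13, y = -49


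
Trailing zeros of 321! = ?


floor(321/5) = 64
floor(321/25) = 12
floor(321/125) = 2
Total = 78

78 trailing zeros


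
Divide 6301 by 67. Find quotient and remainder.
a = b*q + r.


6301 = 67 * 94 + 3
Check: 6298 + 3 = 6301

q = 94, r = 3


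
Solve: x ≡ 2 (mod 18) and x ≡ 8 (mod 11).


M = 18*11 = 198
M1 = M/18 = 11, M2 = M/11 = 18
M1^(-1) mod 18 = 5, M2^(-1) mod 11 = 8
x = 2*11*5 + 8*18*8 = 1262
1262 mod 198 = 74
Check: 74 mod 18 = 2 ✓, 74 mod 11 = 8 ✓

x ≡ 74 (mod 198)
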